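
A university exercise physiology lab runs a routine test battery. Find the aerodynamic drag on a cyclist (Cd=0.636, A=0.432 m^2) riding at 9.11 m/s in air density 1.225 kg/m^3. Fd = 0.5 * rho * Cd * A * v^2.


Fd = 0.5 * 1.225 * 0.636 * 0.432 * 9.11^2
= 0.5 * 1.225 * 0.636 * 0.432 * 82.9921
= 13.966 N

13.966 N


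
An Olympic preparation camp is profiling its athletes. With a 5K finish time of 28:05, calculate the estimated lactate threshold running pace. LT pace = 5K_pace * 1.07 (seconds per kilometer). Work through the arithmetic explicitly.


Race duration = 1685 s for 5 km
Average pace = 1685 / 5 = 337.0 s/km
LT pace = 337.0 * 1.07
= 360.59 s/km

360.59 s/km


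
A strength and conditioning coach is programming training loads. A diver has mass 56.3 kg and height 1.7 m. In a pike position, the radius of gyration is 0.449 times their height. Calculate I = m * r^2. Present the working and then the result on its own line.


r = 0.449 * 1.7 = 0.7633 m
I = m * r^2 = 56.3 * 0.582627 = 32.802 kg*m^2

32.802 kg*m^2


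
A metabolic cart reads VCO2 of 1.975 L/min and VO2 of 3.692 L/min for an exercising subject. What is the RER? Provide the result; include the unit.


RER = VCO2 / VO2 = 1.975 / 3.692 = 0.5349

0.5349


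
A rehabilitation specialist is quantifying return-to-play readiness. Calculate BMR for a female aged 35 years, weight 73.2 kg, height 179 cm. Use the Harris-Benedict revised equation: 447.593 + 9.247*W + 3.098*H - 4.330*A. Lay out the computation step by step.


Substituting values:
W term = 9.247 * 73.2 = 676.8804
H term = 3.098 * 179 = 554.542
A term = 4.330 * 35 = 151.55
BMR = 1527.47 kcal/day

1527.47 kcal/day


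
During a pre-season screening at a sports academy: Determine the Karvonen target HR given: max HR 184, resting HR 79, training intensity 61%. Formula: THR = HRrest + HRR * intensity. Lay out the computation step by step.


HRR = HRmax - HRrest = 184 - 79 = 105
THR = 79 + 105 * 0.61
= 143.05 bpm

143.05 bpm


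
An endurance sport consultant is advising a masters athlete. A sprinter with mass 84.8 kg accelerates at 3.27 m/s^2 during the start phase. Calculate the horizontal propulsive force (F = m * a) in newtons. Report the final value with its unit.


F = m * a
= 84.8 * 3.27
= 277.3 N

277.3 N


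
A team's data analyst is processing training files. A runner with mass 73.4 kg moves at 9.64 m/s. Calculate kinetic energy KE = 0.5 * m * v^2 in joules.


v^2 = 9.64^2 = 92.9296
KE = 0.5 * 73.4 * 92.9296
= 3410.52 J

3410.52 J


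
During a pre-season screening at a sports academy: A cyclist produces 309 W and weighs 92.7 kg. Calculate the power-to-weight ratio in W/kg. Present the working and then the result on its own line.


P/W = power / mass
= 309 / 92.7
= 3.333 W/kg

3.333 W/kg


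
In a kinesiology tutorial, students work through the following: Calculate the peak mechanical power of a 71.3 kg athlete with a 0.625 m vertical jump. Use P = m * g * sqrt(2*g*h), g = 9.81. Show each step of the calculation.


First, sqrt(2gh) = sqrt(2 * 9.81 * 0.625)
= sqrt(12.2625) = 3.501785 m/s
Power = 71.3 * 9.81 * 3.501785 = 2449.33 W

2449.33 W


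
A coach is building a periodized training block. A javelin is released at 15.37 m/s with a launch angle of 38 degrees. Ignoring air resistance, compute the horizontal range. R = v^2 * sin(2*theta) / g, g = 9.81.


Launch speed squared = 236.2369
sin(2 * 38 deg) = 0.970296
Range = 236.2369 * 0.970296 / 9.81
= 23.366 m

23.366 m


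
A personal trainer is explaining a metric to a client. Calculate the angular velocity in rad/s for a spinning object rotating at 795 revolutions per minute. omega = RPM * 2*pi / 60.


omega = RPM * 2*pi / 60
= 795 * 6.28318531 / 60
= 83.252 rad/s

83.252 rad/s


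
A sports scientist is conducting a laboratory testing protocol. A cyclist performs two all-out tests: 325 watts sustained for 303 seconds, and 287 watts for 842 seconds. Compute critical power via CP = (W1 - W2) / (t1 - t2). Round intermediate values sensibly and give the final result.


W1 = P1 * t1 = 325 * 303 = 98475 J
W2 = P2 * t2 = 287 * 842 = 241654 J
CP = (98475 - 241654) / (303 - 842)
= 265.64 W

265.64 W


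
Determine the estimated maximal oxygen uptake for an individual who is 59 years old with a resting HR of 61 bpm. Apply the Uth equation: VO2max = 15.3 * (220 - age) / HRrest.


HRmax = 220 - 59 = 161
VO2max = 15.3 * (161 / 61)
= 15.3 * 2.6393
= 40.38 mL/kg/min

40.38 mL/kg/min


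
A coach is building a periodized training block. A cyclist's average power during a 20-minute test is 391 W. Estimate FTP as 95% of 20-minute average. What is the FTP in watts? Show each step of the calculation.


FTP = 20-min power * 0.95
= 391 * 0.95
= 371.45 W

371.45 W


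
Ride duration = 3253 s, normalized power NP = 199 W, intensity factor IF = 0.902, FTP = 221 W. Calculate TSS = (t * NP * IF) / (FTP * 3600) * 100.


Numerator = 3253 * 199 * 0.902 = 583906.994
Denominator = 221 * 3600 = 795600
TSS = 583906.994 / 795600 * 100
= 73.39

73.39 TSS


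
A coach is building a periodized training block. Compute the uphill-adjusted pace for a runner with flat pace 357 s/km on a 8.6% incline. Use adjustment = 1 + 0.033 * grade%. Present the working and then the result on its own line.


Adjustment factor = 1 + 0.033 * 8.6 = 1.2838
Grade-adjusted pace = 357 * 1.2838 = 458.32 s/km

458.32 s/km


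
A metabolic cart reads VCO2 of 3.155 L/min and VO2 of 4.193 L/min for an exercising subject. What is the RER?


RER = VCO2 / VO2 = 3.155 / 4.193 = 0.7524

0.7524


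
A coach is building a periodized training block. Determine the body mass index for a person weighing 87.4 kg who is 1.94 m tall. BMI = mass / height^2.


BMI = mass / height^2
= 87.4 / 1.94^2
= 87.4 / 3.7636
= 23.22 kg/m^2

23.22 kg/m^2


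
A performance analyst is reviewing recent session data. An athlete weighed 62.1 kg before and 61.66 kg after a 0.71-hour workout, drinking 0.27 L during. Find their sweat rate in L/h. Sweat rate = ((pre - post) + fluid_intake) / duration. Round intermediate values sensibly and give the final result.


Body mass change = 0.44 kg
Total sweat loss = 0.44 + 0.27 = 0.71 L
Rate = 0.71 / 0.71 = 1.0 L/h

1.0 L/h


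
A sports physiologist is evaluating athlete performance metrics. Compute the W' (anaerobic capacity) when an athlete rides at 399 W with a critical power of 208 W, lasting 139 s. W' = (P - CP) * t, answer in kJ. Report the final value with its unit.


Above-CP power = 191 W
Duration = 139 s
W' = 191 * 139 = 26549 J
Convert: 26549 / 1000 = 26.549 kJ

26.549 kJ


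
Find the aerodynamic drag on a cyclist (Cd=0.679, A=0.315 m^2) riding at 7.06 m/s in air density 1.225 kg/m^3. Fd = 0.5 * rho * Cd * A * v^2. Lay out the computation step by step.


Fd = 0.5 * 1.225 * 0.679 * 0.315 * 7.06^2
= 0.5 * 1.225 * 0.679 * 0.315 * 49.8436
= 6.53 N

6.53 N


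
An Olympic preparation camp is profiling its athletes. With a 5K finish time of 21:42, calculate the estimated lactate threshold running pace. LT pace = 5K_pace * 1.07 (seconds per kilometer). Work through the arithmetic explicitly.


Race duration = 1302 s for 5 km
Average pace = 1302 / 5 = 260.4 s/km
LT pace = 260.4 * 1.07
= 278.63 s/km

278.63 s/km


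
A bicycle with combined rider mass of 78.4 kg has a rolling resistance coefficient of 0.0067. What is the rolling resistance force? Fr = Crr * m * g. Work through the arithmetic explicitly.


Fr = 0.0067 * 78.4 * 9.81
= 0.52528 * 9.81
= 5.153 N

5.153 N


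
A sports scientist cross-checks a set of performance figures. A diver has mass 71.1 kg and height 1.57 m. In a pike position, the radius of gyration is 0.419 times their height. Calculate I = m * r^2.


r = 0.419 * 1.57 = 0.65783 m
I = m * r^2 = 71.1 * 0.43274 = 30.768 kg*m^2

30.768 kg*m^2


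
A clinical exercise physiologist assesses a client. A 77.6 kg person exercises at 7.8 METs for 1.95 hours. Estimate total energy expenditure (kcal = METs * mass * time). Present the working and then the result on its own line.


Energy = METs * mass(kg) * time(h)
= 7.8 * 77.6 * 1.95
= 1180.3 kcal

1180.3 kcal


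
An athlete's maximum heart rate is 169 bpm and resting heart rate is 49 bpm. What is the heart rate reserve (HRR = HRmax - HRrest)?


HRR = HRmax - HRrest
= 169 - 49
= 120 bpm

120 bpm


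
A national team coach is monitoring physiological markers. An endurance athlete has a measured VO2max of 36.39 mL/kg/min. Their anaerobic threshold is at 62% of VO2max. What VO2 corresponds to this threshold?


Anaerobic threshold VO2 = VO2max * 62%
= 36.39 * 0.62
= 22.56 mL/kg/min

22.56 mL/kg/min


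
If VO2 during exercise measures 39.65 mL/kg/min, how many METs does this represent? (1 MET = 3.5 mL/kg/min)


METs = VO2 / 3.5 = 39.65 / 3.5 = 11.33

11.33 METs


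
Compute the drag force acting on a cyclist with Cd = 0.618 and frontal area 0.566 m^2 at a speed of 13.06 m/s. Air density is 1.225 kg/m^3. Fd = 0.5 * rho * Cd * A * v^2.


Step 1: v^2 = 170.5636
Step 2: Fd = 0.5 * 1.225 * 0.618 * 0.566 * 170.5636
= 36.542 N

36.542 N


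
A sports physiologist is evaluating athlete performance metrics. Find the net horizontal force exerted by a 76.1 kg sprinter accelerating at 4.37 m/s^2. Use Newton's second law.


Newton's second law: F = m * a
F = 76.1 * 4.37 = 332.56 N

332.56 N


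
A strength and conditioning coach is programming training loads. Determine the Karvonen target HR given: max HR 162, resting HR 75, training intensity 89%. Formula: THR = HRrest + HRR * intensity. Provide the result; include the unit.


HRR = HRmax - HRrest = 162 - 75 = 87
THR = 75 + 87 * 0.89
= 152.43 bpm

152.43 bpm


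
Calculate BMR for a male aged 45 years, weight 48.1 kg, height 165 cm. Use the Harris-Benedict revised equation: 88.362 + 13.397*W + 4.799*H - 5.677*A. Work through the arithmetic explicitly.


Substituting values:
W term = 13.397 * 48.1 = 644.3957
H term = 4.799 * 165 = 791.835
A term = 5.677 * 45 = 255.465
BMR = 1269.13 kcal/day

1269.13 kcal/day


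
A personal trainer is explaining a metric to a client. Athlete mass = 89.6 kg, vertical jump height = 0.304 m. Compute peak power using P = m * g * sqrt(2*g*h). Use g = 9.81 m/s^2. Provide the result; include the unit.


sqrt(2 * 9.81 * 0.304) = sqrt(5.96448) = 2.442228 m/s
P = 89.6 * 9.81 * 2.442228
= 2146.66 W

2146.66 W


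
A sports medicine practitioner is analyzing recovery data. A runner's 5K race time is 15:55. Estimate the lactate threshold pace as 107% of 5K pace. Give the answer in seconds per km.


Total race time = 15*60 + 55 = 955 seconds
5K pace = 955 / 5 = 191.0 sec/km
LT pace = 191.0 * 1.07 = 204.37 sec/km

204.37 s/km


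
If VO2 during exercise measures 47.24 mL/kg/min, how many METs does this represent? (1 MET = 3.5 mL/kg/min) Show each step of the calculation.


METs = VO2 / 3.5 = 47.24 / 3.5 = 13.5

13.5 METs


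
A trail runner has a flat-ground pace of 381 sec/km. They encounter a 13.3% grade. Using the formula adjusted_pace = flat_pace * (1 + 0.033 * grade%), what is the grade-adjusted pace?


Grade factor = 1 + 0.033 * 13.3 = 1.4389
Adjusted = 381 * 1.4389 = 548.22 sec/km

548.22 s/km


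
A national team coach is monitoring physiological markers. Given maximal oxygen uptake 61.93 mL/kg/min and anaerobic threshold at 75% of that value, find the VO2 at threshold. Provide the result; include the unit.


Percentage as decimal = 0.75
VO2 at AT = 61.93 * 0.75 = 46.45 mL/kg/min

46.45 mL/kg/min


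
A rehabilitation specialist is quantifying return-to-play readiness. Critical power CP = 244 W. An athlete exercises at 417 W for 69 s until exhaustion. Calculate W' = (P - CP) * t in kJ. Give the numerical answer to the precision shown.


P - CP = 417 - 244 = 173 W
W' = 173 * 69 = 11937 J
= 11937 / 1000 = 11.937 kJ

11.937 kJ


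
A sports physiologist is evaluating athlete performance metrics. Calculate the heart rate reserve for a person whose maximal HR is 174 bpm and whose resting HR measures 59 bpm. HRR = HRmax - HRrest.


HRmax = 174 bpm
HRrest = 59 bpm
HRR = 174 - 59 = 115 bpm

115 bpm


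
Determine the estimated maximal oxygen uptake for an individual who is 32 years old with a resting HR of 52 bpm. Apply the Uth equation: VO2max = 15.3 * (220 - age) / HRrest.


HRmax = 220 - 32 = 188
VO2max = 15.3 * (188 / 52)
= 15.3 * 3.6154
= 55.32 mL/kg/min

55.32 mL/kg/min


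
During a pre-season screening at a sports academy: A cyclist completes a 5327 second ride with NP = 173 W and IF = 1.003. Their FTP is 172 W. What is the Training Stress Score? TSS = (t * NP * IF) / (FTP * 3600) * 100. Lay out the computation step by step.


t * NP * IF = 5327 * 173 * 1.003 = 924335.713
FTP * 3600 = 619200
TSS = (924335.713 / 619200) * 100 = 149.28

149.28 TSS


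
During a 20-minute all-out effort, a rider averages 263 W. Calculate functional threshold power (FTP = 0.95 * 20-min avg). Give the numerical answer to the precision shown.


FTP = 0.95 * 263
= 249.85 W

249.85 W


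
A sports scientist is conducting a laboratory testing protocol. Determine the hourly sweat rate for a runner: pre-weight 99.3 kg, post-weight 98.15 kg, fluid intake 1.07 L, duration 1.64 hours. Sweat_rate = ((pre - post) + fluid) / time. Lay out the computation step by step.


Mass lost = 99.3 - 98.15 = 1.15 kg
Add fluid consumed: 1.15 + 1.07 = 2.22 L total sweat
Sweat rate = 2.22 / 1.64 = 1.354 L/h

1.354 L/h


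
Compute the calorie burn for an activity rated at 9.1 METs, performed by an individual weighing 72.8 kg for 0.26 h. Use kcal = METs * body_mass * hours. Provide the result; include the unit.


Product of METs and mass = 9.1 * 72.8 = 662.48
Total kcal = 662.48 * 0.26 = 172.24 kcal

172.24 kcal


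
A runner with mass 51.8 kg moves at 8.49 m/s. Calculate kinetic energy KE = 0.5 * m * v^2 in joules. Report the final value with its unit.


v^2 = 8.49^2 = 72.0801
KE = 0.5 * 51.8 * 72.0801
= 1866.87 J

1866.87 J


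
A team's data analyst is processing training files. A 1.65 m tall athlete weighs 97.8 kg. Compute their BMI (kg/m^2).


height^2 = 2.7225 m^2
BMI = 97.8 / 2.7225 = 35.92 kg/m^2

35.92 kg/m^2


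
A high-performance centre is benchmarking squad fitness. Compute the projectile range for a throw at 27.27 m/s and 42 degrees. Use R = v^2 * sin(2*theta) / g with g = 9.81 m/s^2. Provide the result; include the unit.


Two times the angle = 84 degrees
sin(84) = 0.994522
R = 743.6529 * 0.994522 / 9.81 = 75.39 m

75.39 m


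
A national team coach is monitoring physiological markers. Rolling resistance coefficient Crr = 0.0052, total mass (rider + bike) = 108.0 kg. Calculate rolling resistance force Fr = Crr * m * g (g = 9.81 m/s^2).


Fr = Crr * m * g
= 0.0052 * 108.0 * 9.81
= 5.509 N

5.509 N


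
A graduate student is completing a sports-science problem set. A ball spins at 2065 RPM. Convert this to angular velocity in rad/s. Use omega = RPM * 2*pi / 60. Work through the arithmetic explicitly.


omega = 2065 * 2 * pi / 60
= 2065 * 6.28318531 / 60
= 12974.778 / 60
= 216.246 rad/s

216.246 rad/s


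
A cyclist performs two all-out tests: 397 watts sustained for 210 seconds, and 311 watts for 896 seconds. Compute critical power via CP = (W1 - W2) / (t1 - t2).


W1 = P1 * t1 = 397 * 210 = 83370 J
W2 = P2 * t2 = 311 * 896 = 278656 J
CP = (83370 - 278656) / (210 - 896)
= 284.67 W

284.67 W


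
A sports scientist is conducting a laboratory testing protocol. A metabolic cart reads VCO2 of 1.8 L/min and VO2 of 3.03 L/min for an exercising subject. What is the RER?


RER = VCO2 / VO2 = 1.8 / 3.03 = 0.5941

0.5941


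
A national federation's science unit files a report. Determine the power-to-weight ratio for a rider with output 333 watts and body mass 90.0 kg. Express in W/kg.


P/W = 333 / 90.0 = 3.7 W/kg

3.7 W/kg


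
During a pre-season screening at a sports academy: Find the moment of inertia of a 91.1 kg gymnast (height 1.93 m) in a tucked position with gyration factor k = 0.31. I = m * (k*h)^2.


Radius of gyration = 0.31 * 1.93 = 0.5983 m
I = 91.1 * 0.5983^2
= 91.1 * 0.357963
= 32.61 kg*m^2

32.61 kg*m^2


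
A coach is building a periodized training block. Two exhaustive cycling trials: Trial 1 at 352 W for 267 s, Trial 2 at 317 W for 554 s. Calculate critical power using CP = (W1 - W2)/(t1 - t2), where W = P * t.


W1 = 352 * 267 = 93984 J
W2 = 317 * 554 = 175618 J
CP = (93984 - 175618) / (267 - 554)
= -81634 / -287
= 284.44 W

284.44 W


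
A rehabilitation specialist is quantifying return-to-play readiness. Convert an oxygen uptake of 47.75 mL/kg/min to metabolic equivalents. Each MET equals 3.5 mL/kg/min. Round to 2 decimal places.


One MET = 3.5 mL/kg/min
Number of METs = 47.75 / 3.5
= 13.64 METs

13.64 METs


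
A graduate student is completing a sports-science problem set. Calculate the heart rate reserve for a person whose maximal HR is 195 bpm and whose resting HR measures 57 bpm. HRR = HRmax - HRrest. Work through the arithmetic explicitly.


HRmax = 195 bpm
HRrest = 57 bpm
HRR = 195 - 57 = 138 bpm

138 bpm


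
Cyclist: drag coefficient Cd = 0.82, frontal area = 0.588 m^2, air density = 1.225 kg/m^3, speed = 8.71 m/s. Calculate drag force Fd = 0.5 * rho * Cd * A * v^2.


v^2 = 8.71^2 = 75.8641
Fd = 0.5 * 1.225 * 0.82 * 0.588 * 75.8641
= 22.404 N

22.404 N


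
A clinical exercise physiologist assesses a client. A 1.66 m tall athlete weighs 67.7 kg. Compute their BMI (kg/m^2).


height^2 = 2.7556 m^2
BMI = 67.7 / 2.7556 = 24.57 kg/m^2

24.57 kg/m^2


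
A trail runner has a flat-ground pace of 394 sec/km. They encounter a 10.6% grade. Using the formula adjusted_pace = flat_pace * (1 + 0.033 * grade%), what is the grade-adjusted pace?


Grade factor = 1 + 0.033 * 10.6 = 1.3498
Adjusted = 394 * 1.3498 = 531.82 sec/km

531.82 s/km


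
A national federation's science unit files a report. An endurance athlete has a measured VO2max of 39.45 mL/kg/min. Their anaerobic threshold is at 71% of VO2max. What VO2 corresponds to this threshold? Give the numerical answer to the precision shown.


Anaerobic threshold VO2 = VO2max * 71%
= 39.45 * 0.71
= 28.01 mL/kg/min

28.01 mL/kg/min


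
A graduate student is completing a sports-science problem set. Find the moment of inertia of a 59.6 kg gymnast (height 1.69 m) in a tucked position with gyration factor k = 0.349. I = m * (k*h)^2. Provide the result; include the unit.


Radius of gyration = 0.349 * 1.69 = 0.58981 m
I = 59.6 * 0.58981^2
= 59.6 * 0.347876
= 20.733 kg*m^2

20.733 kg*m^2


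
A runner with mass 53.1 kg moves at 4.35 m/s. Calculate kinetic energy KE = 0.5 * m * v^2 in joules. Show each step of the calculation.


v^2 = 4.35^2 = 18.9225
KE = 0.5 * 53.1 * 18.9225
= 502.39 J

502.39 J


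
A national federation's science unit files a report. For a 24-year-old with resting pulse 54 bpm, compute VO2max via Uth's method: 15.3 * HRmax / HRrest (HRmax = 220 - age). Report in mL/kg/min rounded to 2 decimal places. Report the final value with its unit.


Step 1: HRmax = 220 - 24 = 196 bpm
Step 2: Ratio = 196 / 54 = 3.6296
Step 3: VO2max = 15.3 * 3.6296 = 55.53 mL/kg/min

55.53 mL/kg/min


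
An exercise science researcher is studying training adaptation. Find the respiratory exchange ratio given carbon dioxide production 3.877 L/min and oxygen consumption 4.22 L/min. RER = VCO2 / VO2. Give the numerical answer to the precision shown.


VCO2 = 3.877 L/min
VO2 = 4.22 L/min
RER = 3.877 / 4.22 = 0.9187

0.9187


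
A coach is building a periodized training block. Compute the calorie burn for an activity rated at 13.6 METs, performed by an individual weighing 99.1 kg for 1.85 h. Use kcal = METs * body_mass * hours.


Product of METs and mass = 13.6 * 99.1 = 1347.76
Total kcal = 1347.76 * 1.85 = 2493.36 kcal

2493.36 kcal


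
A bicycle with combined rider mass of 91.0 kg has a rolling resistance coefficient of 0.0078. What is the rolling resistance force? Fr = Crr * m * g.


Fr = 0.0078 * 91.0 * 9.81
= 0.7098 * 9.81
= 6.963 N

6.963 N


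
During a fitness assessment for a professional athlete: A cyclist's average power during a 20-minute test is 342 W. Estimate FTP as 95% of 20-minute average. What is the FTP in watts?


FTP = 20-min power * 0.95
= 342 * 0.95
= 324.9 W

324.9 W


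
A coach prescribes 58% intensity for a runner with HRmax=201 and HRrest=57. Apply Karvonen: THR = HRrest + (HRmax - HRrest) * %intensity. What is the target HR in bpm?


Heart rate reserve = 201 - 57 = 144
Intensity fraction = 58 / 100 = 0.58
THR = 57 + 144 * 0.58 = 140.52 bpm

140.52 bpm


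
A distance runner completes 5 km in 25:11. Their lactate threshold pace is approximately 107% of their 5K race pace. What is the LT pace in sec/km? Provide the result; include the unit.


Convert to seconds: 25 min 11 s = 1511 s
Pace per km = 1511 / 5 = 302.2 s/km
LT pace = 302.2 * 1.07 = 323.35 s/km

323.35 s/km


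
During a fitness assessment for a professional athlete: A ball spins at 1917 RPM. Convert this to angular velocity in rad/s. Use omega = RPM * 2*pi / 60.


omega = 1917 * 2 * pi / 60
= 1917 * 6.28318531 / 60
= 12044.866 / 60
= 200.748 rad/s

200.748 rad/s


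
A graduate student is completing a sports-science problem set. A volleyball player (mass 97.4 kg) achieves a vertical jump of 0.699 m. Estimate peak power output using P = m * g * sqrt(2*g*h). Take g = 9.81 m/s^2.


2 * g * h = 2 * 9.81 * 0.699 = 13.71438
sqrt(13.71438) = 3.703293 m/s
P = 97.4 * 9.81 * 3.703293 = 3538.47 W

3538.47 W


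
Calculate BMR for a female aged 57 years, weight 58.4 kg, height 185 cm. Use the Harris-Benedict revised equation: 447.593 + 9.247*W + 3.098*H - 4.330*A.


Substituting values:
W term = 9.247 * 58.4 = 540.0248
H term = 3.098 * 185 = 573.13
A term = 4.330 * 57 = 246.81
BMR = 1313.94 kcal/day

1313.94 kcal/day


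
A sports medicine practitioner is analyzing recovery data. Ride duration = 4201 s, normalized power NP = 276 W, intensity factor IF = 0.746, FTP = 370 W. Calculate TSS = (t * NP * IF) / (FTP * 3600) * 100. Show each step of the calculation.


Numerator = 4201 * 276 * 0.746 = 864969.096
Denominator = 370 * 3600 = 1332000
TSS = 864969.096 / 1332000 * 100
= 64.94

64.94 TSS


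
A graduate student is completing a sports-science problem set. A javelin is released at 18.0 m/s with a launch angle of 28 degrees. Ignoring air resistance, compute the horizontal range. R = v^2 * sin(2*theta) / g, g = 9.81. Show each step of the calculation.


Launch speed squared = 324.0
sin(2 * 28 deg) = 0.829038
Range = 324.0 * 0.829038 / 9.81
= 27.381 m

27.381 m


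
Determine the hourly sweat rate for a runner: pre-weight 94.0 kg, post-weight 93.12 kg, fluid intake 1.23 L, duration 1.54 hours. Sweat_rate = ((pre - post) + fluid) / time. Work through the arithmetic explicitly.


Mass lost = 94.0 - 93.12 = 0.88 kg
Add fluid consumed: 0.88 + 1.23 = 2.11 L total sweat
Sweat rate = 2.11 / 1.54 = 1.37 L/h

1.37 L/h


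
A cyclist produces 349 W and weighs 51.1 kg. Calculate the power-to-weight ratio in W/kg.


P/W = power / mass
= 349 / 51.1
= 6.83 W/kg

6.83 W/kg


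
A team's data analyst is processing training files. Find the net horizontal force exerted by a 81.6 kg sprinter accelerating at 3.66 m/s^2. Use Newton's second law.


Newton's second law: F = m * a
F = 81.6 * 3.66 = 298.66 N

298.66 N


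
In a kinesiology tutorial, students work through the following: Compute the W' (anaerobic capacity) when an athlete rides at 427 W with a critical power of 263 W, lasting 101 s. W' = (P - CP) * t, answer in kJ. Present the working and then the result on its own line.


Above-CP power = 164 W
Duration = 101 s
W' = 164 * 101 = 16564 J
Convert: 16564 / 1000 = 16.564 kJ

16.564 kJ


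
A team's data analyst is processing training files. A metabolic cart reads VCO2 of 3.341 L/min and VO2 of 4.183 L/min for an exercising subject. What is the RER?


RER = VCO2 / VO2 = 3.341 / 4.183 = 0.7987

0.7987


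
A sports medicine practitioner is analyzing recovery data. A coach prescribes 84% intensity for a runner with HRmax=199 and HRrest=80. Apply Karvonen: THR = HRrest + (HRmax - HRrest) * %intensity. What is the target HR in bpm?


Heart rate reserve = 199 - 80 = 119
Intensity fraction = 84 / 100 = 0.84
THR = 80 + 119 * 0.84 = 179.96 bpm

179.96 bpm


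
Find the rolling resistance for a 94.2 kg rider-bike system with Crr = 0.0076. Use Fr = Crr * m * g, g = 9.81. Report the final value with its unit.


m * g = 94.2 * 9.81 = 924.102 N
Fr = 0.0076 * 924.102 = 7.023 N

7.023 N


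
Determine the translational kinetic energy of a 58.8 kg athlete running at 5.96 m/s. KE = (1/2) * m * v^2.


KE = 0.5 * m * v^2
= 0.5 * 58.8 * 5.96^2
= 0.5 * 58.8 * 35.5216
= 1044.34 J

1044.34 J


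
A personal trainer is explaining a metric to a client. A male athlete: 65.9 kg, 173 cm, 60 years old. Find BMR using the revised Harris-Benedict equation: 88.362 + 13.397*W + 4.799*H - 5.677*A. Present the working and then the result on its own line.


Intercept = 88.362
Weight contribution = 13.397 * 65.9 = 882.8623
Height contribution = 4.799 * 173 = 830.227
Age contribution = 5.677 * 60 = 340.62
BMR = 88.362 + 882.8623 + 830.227 - 340.62
= 1460.83 kcal/day

1460.83 kcal/day


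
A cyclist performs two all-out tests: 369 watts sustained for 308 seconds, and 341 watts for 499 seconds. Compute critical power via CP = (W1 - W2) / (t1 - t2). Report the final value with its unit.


W1 = P1 * t1 = 369 * 308 = 113652 J
W2 = P2 * t2 = 341 * 499 = 170159 J
CP = (113652 - 170159) / (308 - 499)
= 295.85 W

295.85 W


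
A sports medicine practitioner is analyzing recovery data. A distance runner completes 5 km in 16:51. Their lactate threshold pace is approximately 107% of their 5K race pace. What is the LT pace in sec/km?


Convert to seconds: 16 min 51 s = 1011 s
Pace per km = 1011 / 5 = 202.2 s/km
LT pace = 202.2 * 1.07 = 216.35 s/km

216.35 s/km


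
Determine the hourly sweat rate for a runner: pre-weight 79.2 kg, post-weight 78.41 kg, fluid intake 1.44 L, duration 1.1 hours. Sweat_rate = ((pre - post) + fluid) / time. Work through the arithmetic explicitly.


Mass lost = 79.2 - 78.41 = 0.79 kg
Add fluid consumed: 0.79 + 1.44 = 2.23 L total sweat
Sweat rate = 2.23 / 1.1 = 2.027 L/h

2.027 L/h


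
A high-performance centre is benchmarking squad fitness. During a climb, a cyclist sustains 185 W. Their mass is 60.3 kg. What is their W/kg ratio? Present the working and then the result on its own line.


Power-to-weight = 185 W / 60.3 kg
= 3.068 W/kg

3.068 W/kg


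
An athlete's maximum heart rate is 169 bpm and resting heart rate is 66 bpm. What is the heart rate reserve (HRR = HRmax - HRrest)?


HRR = HRmax - HRrest
= 169 - 66
= 103 bpm

103 bpm


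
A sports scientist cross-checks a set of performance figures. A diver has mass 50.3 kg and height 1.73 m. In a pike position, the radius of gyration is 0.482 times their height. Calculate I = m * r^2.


r = 0.482 * 1.73 = 0.83386 m
I = m * r^2 = 50.3 * 0.695322 = 34.975 kg*m^2

34.975 kg*m^2


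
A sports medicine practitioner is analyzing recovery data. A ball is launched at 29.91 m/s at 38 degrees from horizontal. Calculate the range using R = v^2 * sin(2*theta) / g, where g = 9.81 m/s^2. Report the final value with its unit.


sin(2 * 38) = sin(76) = 0.970296
v^2 = 29.91^2 = 894.6081
R = 894.6081 * 0.970296 / 9.81
= 88.485 m

88.485 m


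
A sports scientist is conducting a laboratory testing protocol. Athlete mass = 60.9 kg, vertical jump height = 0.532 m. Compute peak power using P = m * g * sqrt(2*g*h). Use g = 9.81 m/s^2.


sqrt(2 * 9.81 * 0.532) = sqrt(10.43784) = 3.230765 m/s
P = 60.9 * 9.81 * 3.230765
= 1930.15 W

1930.15 W


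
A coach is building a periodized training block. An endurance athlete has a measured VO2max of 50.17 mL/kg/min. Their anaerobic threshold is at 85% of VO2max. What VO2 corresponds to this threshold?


Anaerobic threshold VO2 = VO2max * 85%
= 50.17 * 0.85
= 42.64 mL/kg/min

42.64 mL/kg/min


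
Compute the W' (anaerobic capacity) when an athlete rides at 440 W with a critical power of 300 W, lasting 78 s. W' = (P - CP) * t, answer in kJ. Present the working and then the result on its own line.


Above-CP power = 140 W
Duration = 78 s
W' = 140 * 78 = 10920 J
Convert: 10920 / 1000 = 10.92 kJ

10.92 kJ


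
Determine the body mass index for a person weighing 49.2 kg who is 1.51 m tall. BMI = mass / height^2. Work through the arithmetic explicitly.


BMI = mass / height^2
= 49.2 / 1.51^2
= 49.2 / 2.2801
= 21.58 kg/m^2

21.58 kg/m^2


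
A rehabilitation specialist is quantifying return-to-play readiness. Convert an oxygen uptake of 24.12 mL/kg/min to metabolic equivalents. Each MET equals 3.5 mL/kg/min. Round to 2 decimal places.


One MET = 3.5 mL/kg/min
Number of METs = 24.12 / 3.5
= 6.89 METs

6.89 METs


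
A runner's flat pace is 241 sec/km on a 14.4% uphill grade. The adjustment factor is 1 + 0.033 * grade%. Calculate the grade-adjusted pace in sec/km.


Factor = 1 + 0.033 * 14.4 = 1.4752
Adjusted pace = 241 * 1.4752
= 355.52 sec/km

355.52 s/km


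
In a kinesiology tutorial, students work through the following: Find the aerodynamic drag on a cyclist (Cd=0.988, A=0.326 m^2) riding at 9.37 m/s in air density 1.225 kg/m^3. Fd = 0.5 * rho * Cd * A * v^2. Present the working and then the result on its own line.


Fd = 0.5 * 1.225 * 0.988 * 0.326 * 9.37^2
= 0.5 * 1.225 * 0.988 * 0.326 * 87.7969
= 17.32 N

17.32 N


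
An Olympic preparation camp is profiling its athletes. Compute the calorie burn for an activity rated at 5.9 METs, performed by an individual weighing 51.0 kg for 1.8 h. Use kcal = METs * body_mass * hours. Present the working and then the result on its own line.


Product of METs and mass = 5.9 * 51.0 = 300.9
Total kcal = 300.9 * 1.8 = 541.62 kcal

541.62 kcal


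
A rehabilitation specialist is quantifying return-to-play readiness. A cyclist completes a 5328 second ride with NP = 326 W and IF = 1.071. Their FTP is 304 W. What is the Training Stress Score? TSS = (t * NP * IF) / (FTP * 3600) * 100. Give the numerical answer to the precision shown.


t * NP * IF = 5328 * 326 * 1.071 = 1860249.888
FTP * 3600 = 1094400
TSS = (1860249.888 / 1094400) * 100 = 169.98

169.98 TSS


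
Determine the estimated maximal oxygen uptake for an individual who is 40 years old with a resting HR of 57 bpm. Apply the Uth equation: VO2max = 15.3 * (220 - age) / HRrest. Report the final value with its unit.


HRmax = 220 - 40 = 180
VO2max = 15.3 * (180 / 57)
= 15.3 * 3.1579
= 48.32 mL/kg/min

48.32 mL/kg/min


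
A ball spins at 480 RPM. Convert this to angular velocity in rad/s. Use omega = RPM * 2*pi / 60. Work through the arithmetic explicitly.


omega = 480 * 2 * pi / 60
= 480 * 6.28318531 / 60
= 3015.929 / 60
= 50.265 rad/s

50.265 rad/s


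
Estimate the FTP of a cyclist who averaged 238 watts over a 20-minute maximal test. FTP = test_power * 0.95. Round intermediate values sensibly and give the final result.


FTP = 238 * 0.95 = 226.1 W

226.1 W


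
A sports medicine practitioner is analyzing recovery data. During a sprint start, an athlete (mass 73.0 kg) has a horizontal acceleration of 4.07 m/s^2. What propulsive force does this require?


Propulsive force = mass * acceleration
= 73.0 kg * 4.07 m/s^2
= 297.11 N

297.11 N


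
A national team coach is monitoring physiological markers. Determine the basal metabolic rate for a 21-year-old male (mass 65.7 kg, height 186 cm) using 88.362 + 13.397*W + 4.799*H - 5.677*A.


BMR = 88.362 + 13.397*65.7 + 4.799*186 - 5.677*21
= 1741.94 kcal/day

1741.94 kcal/day


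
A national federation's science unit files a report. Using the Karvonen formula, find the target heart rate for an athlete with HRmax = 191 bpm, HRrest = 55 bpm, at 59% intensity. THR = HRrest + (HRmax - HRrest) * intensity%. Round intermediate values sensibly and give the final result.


HRR = 191 - 55 = 136
THR = 55 + 136 * 0.59
= 55 + 80.24
= 135.24 bpm

135.24 bpm


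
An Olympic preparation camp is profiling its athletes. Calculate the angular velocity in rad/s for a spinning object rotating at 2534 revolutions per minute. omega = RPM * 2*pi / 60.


omega = RPM * 2*pi / 60
= 2534 * 6.28318531 / 60
= 265.36 rad/s

265.36 rad/s


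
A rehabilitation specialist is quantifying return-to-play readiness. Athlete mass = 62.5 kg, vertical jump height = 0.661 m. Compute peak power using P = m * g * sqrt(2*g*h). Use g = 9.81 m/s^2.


sqrt(2 * 9.81 * 0.661) = sqrt(12.96882) = 3.601225 m/s
P = 62.5 * 9.81 * 3.601225
= 2208.0 W

2208.0 W


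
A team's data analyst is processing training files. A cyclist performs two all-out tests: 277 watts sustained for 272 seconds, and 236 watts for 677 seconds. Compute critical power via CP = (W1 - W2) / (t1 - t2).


W1 = P1 * t1 = 277 * 272 = 75344 J
W2 = P2 * t2 = 236 * 677 = 159772 J
CP = (75344 - 159772) / (272 - 677)
= 208.46 W

208.46 W


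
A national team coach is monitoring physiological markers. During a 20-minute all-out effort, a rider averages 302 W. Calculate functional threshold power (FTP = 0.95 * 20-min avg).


FTP = 0.95 * 302
= 286.9 W

286.9 W


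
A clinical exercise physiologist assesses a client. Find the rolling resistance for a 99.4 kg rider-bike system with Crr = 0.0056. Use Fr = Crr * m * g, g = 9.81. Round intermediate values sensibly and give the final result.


m * g = 99.4 * 9.81 = 975.114 N
Fr = 0.0056 * 975.114 = 5.461 N

5.461 N


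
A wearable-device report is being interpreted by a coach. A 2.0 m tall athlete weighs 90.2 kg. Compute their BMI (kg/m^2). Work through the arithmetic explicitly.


height^2 = 4.0 m^2
BMI = 90.2 / 4.0 = 22.55 kg/m^2

22.55 kg/m^2


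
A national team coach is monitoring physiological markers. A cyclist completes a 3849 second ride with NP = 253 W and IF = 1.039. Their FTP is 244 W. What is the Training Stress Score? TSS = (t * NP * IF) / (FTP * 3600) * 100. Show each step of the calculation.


t * NP * IF = 3849 * 253 * 1.039 = 1011775.083
FTP * 3600 = 878400
TSS = (1011775.083 / 878400) * 100 = 115.18

115.18 TSS


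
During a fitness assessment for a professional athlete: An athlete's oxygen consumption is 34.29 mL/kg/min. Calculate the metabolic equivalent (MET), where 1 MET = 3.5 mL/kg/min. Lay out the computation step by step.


MET = VO2 / 3.5
= 34.29 / 3.5
= 9.8 METs

9.8 METs


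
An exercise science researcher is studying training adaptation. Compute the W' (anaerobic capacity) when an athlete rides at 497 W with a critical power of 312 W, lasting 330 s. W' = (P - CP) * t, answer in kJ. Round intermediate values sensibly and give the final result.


Above-CP power = 185 W
Duration = 330 s
W' = 185 * 330 = 61050 J
Convert: 61050 / 1000 = 61.05 kJ

61.05 kJ


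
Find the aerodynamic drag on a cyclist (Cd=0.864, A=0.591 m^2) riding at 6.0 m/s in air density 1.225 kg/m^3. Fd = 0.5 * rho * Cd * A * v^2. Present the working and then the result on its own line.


Fd = 0.5 * 1.225 * 0.864 * 0.591 * 6.0^2
= 0.5 * 1.225 * 0.864 * 0.591 * 36.0
= 11.259 N

11.259 N


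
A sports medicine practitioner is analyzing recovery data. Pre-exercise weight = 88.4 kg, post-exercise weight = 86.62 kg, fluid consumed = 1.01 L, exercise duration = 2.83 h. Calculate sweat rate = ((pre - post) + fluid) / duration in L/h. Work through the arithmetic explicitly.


Weight loss = 88.4 - 86.62 = 1.78 kg (approx L)
Total sweat = 1.78 + 1.01 = 2.79 L
Sweat rate = 2.79 / 2.83 = 0.986 L/h

0.986 L/h


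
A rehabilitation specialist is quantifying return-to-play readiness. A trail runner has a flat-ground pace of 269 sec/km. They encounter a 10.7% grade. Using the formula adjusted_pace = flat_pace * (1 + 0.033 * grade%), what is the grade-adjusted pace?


Grade factor = 1 + 0.033 * 10.7 = 1.3531
Adjusted = 269 * 1.3531 = 363.98 sec/km

363.98 s/km


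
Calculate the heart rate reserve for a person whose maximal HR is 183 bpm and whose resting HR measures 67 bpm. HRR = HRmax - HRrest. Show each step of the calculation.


HRmax = 183 bpm
HRrest = 67 bpm
HRR = 183 - 67 = 116 bpm

116 bpm


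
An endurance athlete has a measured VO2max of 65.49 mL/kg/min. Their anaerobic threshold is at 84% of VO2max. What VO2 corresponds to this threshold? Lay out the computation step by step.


Anaerobic threshold VO2 = VO2max * 84%
= 65.49 * 0.84
= 55.01 mL/kg/min

55.01 mL/kg/min


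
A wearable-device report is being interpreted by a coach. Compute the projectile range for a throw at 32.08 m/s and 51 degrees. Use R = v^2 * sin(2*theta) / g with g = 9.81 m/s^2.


Two times the angle = 102 degrees
sin(102) = 0.978148
R = 1029.1264 * 0.978148 / 9.81 = 102.613 m

102.613 m


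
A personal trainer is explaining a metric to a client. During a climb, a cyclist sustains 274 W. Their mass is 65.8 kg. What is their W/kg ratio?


Power-to-weight = 274 W / 65.8 kg
= 4.164 W/kg

4.164 W/kg


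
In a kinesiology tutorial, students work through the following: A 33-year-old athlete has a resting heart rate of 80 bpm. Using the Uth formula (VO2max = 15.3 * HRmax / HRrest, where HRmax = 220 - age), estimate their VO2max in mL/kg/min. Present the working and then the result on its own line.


HRmax = 220 - 33 = 187 bpm
Ratio = HRmax / HRrest = 187 / 80 = 2.3375
VO2max = 15.3 * 2.3375 = 35.76 mL/kg/min

35.76 mL/kg/min


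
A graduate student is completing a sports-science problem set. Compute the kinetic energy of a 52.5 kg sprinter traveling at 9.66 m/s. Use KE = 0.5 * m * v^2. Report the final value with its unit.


Velocity squared = 93.3156
KE = 0.5 * 52.5 * 93.3156 = 2449.53 J

2449.53 J


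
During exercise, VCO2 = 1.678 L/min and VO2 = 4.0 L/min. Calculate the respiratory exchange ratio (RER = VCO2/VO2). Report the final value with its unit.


RER = VCO2 / VO2
= 1.678 / 4.0
= 0.4195

0.4195


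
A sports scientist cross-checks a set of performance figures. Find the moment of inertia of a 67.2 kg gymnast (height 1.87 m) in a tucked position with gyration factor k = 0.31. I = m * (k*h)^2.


Radius of gyration = 0.31 * 1.87 = 0.5797 m
I = 67.2 * 0.5797^2
= 67.2 * 0.336052
= 22.583 kg*m^2

22.583 kg*m^2


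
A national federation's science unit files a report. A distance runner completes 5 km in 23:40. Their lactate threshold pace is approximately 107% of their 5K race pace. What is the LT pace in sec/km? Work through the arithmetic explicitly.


Convert to seconds: 23 min 40 s = 1420 s
Pace per km = 1420 / 5 = 284.0 s/km
LT pace = 284.0 * 1.07 = 303.88 s/km

303.88 s/km


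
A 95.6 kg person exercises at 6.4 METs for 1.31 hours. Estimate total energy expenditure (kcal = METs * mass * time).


Energy = METs * mass(kg) * time(h)
= 6.4 * 95.6 * 1.31
= 801.51 kcal

801.51 kcal


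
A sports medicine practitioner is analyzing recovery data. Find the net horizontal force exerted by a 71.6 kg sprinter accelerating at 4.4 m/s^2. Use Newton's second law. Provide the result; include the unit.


Newton's second law: F = m * a
F = 71.6 * 4.4 = 315.04 N

315.04 N


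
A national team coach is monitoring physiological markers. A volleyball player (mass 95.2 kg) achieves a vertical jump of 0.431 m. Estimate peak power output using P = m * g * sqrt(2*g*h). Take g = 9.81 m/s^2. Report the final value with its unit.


2 * g * h = 2 * 9.81 * 0.431 = 8.45622
sqrt(8.45622) = 2.907958 m/s
P = 95.2 * 9.81 * 2.907958 = 2715.78 W

2715.78 W


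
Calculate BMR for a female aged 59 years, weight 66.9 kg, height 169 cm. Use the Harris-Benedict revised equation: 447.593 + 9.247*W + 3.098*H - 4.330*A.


Substituting values:
W term = 9.247 * 66.9 = 618.6243
H term = 3.098 * 169 = 523.562
A term = 4.330 * 59 = 255.47
BMR = 1334.31 kcal/day

1334.31 kcal/day
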